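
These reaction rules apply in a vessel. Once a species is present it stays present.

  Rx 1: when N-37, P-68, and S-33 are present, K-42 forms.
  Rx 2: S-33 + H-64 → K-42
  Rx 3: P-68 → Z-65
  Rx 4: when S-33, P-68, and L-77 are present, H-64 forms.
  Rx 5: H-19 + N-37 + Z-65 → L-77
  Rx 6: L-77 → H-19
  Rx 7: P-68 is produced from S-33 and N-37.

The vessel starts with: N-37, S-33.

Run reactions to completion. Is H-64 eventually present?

No

H-64 would need S-33, P-68, and L-77 (Rx 4), but L-77 never forms.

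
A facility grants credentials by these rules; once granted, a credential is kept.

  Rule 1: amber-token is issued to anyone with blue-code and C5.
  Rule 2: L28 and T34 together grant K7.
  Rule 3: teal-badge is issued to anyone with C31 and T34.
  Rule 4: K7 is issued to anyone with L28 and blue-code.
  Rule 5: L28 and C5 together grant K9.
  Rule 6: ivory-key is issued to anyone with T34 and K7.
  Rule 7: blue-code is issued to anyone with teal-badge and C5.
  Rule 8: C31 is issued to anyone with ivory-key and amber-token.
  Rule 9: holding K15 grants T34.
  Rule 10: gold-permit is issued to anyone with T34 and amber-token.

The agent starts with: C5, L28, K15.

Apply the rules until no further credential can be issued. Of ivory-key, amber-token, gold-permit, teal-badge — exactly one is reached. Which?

ivory-key

Holding K15 grants T34 (Rule 9).
Holding L28 and T34 grants K7 (Rule 2).
Holding T34 and K7 grants ivory-key (Rule 6).
teal-badge would need C31 and T34 (Rule 3), but C31 is never granted. amber-token would need blue-code and C5 (Rule 1), but blue-code is never granted. gold-permit would need T34 and amber-token (Rule 10), but amber-token is never granted.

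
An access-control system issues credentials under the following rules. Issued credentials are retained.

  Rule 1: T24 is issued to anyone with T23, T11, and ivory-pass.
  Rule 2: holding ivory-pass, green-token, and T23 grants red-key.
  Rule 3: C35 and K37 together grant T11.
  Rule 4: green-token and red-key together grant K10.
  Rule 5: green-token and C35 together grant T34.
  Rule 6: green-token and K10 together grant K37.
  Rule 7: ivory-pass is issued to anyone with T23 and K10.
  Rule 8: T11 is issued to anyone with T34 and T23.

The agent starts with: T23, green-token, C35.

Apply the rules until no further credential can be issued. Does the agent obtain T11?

Yes

Holding green-token and C35 grants T34 (Rule 5).
Holding T34 and T23 grants T11 (Rule 8).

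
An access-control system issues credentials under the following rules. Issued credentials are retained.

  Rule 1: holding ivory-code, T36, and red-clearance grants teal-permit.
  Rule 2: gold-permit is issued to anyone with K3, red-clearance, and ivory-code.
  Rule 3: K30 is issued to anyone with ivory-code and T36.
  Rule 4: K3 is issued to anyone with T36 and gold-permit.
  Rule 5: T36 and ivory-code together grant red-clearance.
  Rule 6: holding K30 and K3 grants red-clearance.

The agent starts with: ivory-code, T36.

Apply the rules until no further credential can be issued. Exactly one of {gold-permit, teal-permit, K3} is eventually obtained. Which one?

teal-permit

Holding T36 and ivory-code grants red-clearance (Rule 5).
Holding ivory-code, T36, and red-clearance grants teal-permit (Rule 1).
gold-permit would need K3, red-clearance, and ivory-code (Rule 2), but K3 is never granted. K3 would need T36 and gold-permit (Rule 4), but gold-permit is never granted.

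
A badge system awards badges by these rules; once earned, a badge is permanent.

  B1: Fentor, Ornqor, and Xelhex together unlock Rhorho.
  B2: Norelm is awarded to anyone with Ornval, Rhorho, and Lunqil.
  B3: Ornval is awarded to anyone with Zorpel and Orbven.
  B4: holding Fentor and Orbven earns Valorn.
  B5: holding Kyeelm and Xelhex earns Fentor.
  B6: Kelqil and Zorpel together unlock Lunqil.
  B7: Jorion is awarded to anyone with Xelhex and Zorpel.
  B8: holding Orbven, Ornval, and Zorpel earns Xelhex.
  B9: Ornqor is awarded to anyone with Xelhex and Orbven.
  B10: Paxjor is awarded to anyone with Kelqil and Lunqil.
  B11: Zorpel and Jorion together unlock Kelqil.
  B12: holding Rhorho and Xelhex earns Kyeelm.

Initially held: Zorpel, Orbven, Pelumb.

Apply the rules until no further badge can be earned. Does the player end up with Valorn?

Valorn would need Fentor and Orbven (B4), but Fentor is never earned.

No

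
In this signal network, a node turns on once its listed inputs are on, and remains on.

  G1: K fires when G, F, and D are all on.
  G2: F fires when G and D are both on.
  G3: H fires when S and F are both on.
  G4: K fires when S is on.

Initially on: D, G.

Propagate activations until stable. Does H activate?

No

H would need S and F (G3), but S never turns on.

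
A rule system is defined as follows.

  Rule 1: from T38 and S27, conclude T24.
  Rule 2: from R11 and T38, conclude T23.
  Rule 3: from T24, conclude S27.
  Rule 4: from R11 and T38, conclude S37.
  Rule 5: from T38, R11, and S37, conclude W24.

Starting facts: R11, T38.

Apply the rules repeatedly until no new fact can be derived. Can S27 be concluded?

No

S27 would need T24 (Rule 3), but T24 is never established.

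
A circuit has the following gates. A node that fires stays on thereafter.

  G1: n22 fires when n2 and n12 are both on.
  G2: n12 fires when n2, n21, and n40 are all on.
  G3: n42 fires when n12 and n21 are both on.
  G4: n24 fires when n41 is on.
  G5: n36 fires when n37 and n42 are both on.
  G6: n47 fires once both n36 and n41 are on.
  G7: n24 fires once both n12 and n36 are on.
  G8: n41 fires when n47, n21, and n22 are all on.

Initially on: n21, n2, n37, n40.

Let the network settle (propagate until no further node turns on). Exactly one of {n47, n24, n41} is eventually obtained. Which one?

G2: n2, n21, and n40 on → n12 on.
n12 and n21 are on, so n42 fires (G3).
G5: n37 and n42 on → n36 on.
n12 and n36 are on, so n24 fires (G7).
n47 would need n36 and n41 (G6), but n41 never turns on. n41 would need n47, n21, and n22 (G8), but n47 never turns on.

n24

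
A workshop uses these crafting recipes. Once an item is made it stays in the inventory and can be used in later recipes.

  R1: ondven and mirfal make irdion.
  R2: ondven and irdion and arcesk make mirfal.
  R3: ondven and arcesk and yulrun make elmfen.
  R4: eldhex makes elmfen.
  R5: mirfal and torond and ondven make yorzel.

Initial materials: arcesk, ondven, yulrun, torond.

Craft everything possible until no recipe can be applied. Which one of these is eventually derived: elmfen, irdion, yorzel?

elmfen

Using R3, ondven, arcesk, and yulrun make elmfen.
yorzel would need mirfal, torond, and ondven (R5), but mirfal is never obtained. irdion would need ondven and mirfal (R1), but mirfal is never obtained.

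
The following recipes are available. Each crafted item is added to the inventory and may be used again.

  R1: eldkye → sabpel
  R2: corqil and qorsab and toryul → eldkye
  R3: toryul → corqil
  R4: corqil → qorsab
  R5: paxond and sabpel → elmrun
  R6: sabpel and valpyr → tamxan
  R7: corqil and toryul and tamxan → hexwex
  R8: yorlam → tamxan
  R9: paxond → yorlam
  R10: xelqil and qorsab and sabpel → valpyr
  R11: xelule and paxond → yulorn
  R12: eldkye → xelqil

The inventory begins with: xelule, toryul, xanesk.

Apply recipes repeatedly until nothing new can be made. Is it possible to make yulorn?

No

yulorn would need xelule and paxond (R11), but paxond is never obtained.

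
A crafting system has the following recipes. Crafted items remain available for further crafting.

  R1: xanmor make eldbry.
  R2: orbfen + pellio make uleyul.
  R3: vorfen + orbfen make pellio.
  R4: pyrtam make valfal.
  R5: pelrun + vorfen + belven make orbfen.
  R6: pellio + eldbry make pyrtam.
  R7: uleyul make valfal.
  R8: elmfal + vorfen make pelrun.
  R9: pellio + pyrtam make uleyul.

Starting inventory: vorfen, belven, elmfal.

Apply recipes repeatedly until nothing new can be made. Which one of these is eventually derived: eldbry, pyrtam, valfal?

valfal

Using R8, elmfal and vorfen make pelrun.
Using R5, pelrun, vorfen, and belven make orbfen.
vorfen + orbfen → pellio (R3).
Using R2, orbfen and pellio make uleyul.
Using R7, uleyul makes valfal.
eldbry would need xanmor (R1), but xanmor is never obtained. pyrtam would need pellio and eldbry (R6), but eldbry is never obtained.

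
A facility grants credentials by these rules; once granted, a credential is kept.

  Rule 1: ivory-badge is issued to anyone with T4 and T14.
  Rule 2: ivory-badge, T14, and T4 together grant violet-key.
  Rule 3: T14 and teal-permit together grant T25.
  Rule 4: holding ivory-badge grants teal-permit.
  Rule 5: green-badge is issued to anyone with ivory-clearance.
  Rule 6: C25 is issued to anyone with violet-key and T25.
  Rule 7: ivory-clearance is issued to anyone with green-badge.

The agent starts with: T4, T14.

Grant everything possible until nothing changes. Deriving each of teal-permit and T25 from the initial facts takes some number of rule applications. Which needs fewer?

teal-permit: Holding T4 and T14 grants ivory-badge (Rule 1). Holding ivory-badge grants teal-permit (Rule 4). [2 rule applications]
T25: Holding T4 and T14 grants ivory-badge (Rule 1). Holding ivory-badge grants teal-permit (Rule 4). Holding T14 and teal-permit grants T25 (Rule 3). [3 rule applications]
teal-permit needs fewer.

teal-permit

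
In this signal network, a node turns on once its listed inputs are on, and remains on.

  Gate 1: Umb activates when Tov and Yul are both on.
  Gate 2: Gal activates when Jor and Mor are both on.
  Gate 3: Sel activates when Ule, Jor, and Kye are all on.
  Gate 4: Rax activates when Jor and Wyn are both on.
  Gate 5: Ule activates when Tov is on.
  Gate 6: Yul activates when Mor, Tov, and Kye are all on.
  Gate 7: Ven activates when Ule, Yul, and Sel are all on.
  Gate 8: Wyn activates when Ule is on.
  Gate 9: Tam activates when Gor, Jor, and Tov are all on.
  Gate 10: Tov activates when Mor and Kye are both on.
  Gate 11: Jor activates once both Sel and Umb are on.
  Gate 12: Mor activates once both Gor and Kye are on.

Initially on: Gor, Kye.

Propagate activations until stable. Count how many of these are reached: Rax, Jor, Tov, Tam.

1

Gor and Kye are on, so Mor activates (Gate 12).
Mor and Kye are on, so Tov activates (Gate 10).
Rax would need Jor and Wyn (Gate 4), but Jor never turns on.
Jor would need Sel and Umb (Gate 11), but Sel never turns on.
Tov: reached.
Tam would need Gor, Jor, and Tov (Gate 9), but Jor never turns on.
Reached: Tov — 1 of the 4.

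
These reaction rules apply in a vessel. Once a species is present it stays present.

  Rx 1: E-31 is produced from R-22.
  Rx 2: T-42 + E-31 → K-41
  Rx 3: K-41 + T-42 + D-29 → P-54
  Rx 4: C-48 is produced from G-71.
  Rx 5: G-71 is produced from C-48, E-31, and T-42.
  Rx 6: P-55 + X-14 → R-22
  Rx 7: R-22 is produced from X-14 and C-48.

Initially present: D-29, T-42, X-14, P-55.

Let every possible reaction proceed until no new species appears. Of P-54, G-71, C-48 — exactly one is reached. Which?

P-55 and X-14 present → R-22 forms (Rx 6).
R-22 present → E-31 forms (Rx 1).
T-42 and E-31 present → K-41 forms (Rx 2).
K-41, T-42, and D-29 present → P-54 forms (Rx 3).
C-48 would need G-71 (Rx 4), but G-71 never forms. G-71 would need C-48, E-31, and T-42 (Rx 5), but C-48 never forms.

P-54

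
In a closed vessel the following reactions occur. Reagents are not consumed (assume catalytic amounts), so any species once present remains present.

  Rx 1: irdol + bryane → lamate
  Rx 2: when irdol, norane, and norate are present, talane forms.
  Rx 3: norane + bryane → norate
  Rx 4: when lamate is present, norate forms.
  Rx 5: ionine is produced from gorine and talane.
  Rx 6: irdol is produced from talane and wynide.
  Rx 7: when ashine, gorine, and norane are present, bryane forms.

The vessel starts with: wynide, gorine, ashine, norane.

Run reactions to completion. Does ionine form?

ionine would need gorine and talane (Rx 5), but talane never forms.

No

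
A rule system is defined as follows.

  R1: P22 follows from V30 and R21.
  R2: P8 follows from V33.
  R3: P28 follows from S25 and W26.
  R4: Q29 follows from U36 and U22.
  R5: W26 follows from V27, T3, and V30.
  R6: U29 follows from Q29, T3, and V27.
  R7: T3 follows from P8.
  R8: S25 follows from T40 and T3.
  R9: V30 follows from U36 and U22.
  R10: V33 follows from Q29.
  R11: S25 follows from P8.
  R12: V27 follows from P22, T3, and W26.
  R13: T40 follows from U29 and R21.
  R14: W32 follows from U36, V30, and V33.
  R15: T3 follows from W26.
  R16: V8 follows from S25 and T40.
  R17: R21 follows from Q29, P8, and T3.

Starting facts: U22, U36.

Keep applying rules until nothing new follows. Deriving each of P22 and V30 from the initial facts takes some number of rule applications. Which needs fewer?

V30: From U36 and U22, R9 gives V30. [1 rule application]
P22: From U36 and U22, R4 gives Q29. U36 and U22 hold, so V30 follows (R9). From Q29, R10 gives V33. V33 holds, so P8 follows (R2). From P8, R7 gives T3. Q29, P8, and T3 hold, so R21 follows (R17). From V30 and R21, R1 gives P22. [7 rule applications]
V30 needs fewer.

V30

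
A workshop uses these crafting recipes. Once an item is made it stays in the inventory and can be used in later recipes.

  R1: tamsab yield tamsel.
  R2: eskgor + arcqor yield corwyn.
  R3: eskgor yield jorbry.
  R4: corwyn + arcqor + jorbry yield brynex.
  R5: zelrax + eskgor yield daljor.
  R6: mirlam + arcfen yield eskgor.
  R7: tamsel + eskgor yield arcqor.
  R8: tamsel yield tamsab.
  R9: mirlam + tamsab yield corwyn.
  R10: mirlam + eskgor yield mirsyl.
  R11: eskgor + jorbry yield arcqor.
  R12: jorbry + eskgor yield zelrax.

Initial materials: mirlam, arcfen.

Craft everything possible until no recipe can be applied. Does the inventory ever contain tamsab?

No

tamsab would need tamsel (R8), but tamsel is never obtained.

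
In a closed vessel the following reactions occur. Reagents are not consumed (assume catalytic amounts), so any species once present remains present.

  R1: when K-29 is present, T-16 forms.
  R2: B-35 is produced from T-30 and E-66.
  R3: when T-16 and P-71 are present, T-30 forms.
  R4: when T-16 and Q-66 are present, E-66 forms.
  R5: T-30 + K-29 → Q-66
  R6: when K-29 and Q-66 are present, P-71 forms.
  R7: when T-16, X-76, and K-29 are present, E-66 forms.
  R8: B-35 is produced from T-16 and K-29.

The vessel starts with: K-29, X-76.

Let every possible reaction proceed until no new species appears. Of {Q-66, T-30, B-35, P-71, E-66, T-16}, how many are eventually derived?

K-29 present → T-16 forms (R1).
T-16, X-76, and K-29 present → E-66 forms (R7).
T-16 and K-29 present → B-35 forms (R8).
Q-66 would need T-30 and K-29 (R5), but T-30 never forms.
T-30 would need T-16 and P-71 (R3), but P-71 never forms.
B-35: reached.
P-71 would need K-29 and Q-66 (R6), but Q-66 never forms.
E-66: reached.
T-16: reached.
Reached: B-35, E-66, and T-16 — 3 of the 6.

3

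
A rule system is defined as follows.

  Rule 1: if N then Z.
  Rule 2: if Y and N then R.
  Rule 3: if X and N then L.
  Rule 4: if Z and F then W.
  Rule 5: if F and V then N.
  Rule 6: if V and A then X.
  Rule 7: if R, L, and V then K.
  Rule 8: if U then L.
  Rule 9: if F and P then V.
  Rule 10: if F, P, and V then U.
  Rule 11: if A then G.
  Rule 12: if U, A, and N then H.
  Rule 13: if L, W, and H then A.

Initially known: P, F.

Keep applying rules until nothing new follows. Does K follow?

K would need R, L, and V (Rule 7), but R is never established.

No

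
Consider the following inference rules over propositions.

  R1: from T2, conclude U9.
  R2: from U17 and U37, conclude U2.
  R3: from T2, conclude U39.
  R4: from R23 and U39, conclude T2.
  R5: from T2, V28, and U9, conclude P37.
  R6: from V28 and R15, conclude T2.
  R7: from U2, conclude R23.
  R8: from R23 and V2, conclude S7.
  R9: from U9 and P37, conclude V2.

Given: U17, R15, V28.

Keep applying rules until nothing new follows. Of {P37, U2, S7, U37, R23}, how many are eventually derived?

1

V28 and R15 hold, so T2 follows (R6).
T2 holds, so U9 follows (R1).
T2, V28, and U9 hold, so P37 follows (R5).
P37: reached.
U2 would need U17 and U37 (R2), but U37 is never established.
S7 would need R23 and V2 (R8), but R23 is never established.
No rule produces U37, and it is not given.
R23 would need U2 (R7), but U2 is never established.
Reached: P37 — 1 of the 5.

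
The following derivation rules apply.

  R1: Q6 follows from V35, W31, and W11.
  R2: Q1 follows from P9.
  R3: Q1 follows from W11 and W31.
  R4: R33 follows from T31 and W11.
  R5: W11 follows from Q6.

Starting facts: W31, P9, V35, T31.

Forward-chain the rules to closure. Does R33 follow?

R33 would need T31 and W11 (R4), but W11 is never established.

No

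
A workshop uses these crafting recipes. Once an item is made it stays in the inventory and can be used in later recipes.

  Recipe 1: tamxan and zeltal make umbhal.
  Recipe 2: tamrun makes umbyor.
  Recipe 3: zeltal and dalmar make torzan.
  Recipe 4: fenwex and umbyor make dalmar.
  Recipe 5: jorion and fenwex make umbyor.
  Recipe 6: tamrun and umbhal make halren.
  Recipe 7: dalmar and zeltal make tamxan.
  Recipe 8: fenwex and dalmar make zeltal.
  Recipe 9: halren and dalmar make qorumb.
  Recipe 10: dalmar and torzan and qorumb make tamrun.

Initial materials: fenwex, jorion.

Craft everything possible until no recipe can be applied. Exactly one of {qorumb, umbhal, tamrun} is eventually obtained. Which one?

jorion and fenwex → umbyor (Recipe 5).
fenwex and umbyor → dalmar (Recipe 4).
Using Recipe 8, fenwex and dalmar make zeltal.
Using Recipe 7, dalmar and zeltal make tamxan.
Using Recipe 1, tamxan and zeltal make umbhal.
tamrun would need dalmar, torzan, and qorumb (Recipe 10), but qorumb is never obtained. qorumb would need halren and dalmar (Recipe 9), but halren is never obtained.

umbhal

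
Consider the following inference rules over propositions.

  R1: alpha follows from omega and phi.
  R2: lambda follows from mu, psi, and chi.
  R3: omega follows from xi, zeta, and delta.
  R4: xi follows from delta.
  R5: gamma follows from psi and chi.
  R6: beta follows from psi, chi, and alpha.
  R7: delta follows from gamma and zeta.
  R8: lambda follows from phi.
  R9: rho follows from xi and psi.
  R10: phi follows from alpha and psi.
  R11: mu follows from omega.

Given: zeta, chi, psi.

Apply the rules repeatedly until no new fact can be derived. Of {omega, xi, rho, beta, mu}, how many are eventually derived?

4

psi and chi hold, so gamma follows (R5).
gamma and zeta hold, so delta follows (R7).
delta holds, so xi follows (R4).
From xi, zeta, and delta, R3 gives omega.
From xi and psi, R9 gives rho.
omega holds, so mu follows (R11).
omega: reached.
xi: reached.
rho: reached.
beta would need psi, chi, and alpha (R6), but alpha is never established.
mu: reached.
Reached: omega, xi, rho, and mu — 4 of the 5.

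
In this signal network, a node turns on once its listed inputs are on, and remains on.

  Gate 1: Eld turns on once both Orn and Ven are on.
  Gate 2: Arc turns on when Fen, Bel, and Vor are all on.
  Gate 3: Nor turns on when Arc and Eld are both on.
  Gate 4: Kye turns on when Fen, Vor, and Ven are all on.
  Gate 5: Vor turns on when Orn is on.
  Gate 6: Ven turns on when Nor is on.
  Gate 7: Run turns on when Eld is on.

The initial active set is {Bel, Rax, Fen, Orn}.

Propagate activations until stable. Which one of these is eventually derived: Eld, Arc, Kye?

Arc

Gate 5: Orn on → Vor on.
Fen, Bel, and Vor are on, so Arc turns on (Gate 2).
Kye would need Fen, Vor, and Ven (Gate 4), but Ven never turns on. Eld would need Orn and Ven (Gate 1), but Ven never turns on.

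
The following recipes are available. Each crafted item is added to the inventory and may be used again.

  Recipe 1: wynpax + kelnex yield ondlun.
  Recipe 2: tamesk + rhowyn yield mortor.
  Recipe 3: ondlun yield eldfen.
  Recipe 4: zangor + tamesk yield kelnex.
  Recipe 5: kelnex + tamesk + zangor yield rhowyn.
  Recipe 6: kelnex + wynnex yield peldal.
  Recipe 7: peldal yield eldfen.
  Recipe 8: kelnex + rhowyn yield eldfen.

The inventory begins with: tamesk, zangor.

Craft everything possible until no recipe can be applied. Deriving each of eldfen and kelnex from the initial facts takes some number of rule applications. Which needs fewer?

kelnex

kelnex: zangor + tamesk → kelnex (Recipe 4). [1 rule application]
eldfen: zangor + tamesk → kelnex (Recipe 4). Using Recipe 5, kelnex, tamesk, and zangor make rhowyn. Using Recipe 8, kelnex and rhowyn make eldfen. [3 rule applications]
kelnex needs fewer.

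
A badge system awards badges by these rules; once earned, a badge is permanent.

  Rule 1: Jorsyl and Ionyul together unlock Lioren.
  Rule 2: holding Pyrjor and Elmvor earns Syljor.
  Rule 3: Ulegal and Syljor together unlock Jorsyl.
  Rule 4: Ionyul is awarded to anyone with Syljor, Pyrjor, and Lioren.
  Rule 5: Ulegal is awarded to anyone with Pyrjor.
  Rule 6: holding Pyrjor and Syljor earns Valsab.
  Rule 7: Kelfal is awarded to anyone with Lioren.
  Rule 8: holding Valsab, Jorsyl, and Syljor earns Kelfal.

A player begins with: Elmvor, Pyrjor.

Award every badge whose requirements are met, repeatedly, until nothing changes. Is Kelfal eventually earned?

Yes

With Pyrjor and Elmvor, Syljor is earned (Rule 2).
With Pyrjor, Ulegal is earned (Rule 5).
With Ulegal and Syljor, Jorsyl is earned (Rule 3).
With Pyrjor and Syljor, Valsab is earned (Rule 6).
With Valsab, Jorsyl, and Syljor, Kelfal is earned (Rule 8).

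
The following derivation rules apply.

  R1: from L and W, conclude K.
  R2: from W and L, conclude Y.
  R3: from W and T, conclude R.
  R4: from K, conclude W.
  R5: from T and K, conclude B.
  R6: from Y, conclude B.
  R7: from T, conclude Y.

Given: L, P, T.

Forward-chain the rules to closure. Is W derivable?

W would need K (R4), but K is never established.

No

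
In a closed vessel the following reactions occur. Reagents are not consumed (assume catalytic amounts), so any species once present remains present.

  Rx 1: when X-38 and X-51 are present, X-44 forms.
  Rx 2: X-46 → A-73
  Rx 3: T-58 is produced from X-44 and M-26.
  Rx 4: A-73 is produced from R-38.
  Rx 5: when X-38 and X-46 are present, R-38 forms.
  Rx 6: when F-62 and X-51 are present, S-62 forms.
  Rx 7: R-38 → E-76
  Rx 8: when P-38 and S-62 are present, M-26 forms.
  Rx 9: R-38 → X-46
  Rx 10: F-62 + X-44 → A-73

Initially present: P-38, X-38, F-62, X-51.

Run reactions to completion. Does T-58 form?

F-62 and X-51 present → S-62 forms (Rx 6).
X-38 and X-51 present → X-44 forms (Rx 1).
P-38 and S-62 present → M-26 forms (Rx 8).
X-44 and M-26 present → T-58 forms (Rx 3).

Yes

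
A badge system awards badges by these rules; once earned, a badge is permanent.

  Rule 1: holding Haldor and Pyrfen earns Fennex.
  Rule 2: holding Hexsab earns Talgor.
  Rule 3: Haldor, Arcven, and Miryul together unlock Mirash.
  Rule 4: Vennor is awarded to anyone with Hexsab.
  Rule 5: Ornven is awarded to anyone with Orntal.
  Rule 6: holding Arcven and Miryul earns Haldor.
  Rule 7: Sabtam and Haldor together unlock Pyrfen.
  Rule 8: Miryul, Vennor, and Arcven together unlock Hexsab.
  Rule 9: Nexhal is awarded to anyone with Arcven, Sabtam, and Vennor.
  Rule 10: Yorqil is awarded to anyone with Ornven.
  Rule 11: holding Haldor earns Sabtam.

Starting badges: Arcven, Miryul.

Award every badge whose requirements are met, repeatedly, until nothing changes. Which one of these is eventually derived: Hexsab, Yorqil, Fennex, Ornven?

Fennex

With Arcven and Miryul, Haldor is earned (Rule 6).
With Haldor, Sabtam is earned (Rule 11).
With Sabtam and Haldor, Pyrfen is earned (Rule 7).
With Haldor and Pyrfen, Fennex is earned (Rule 1).
Yorqil would need Ornven (Rule 10), but Ornven is never earned. Ornven would need Orntal (Rule 5), but Orntal is never earned. Hexsab would need Miryul, Vennor, and Arcven (Rule 8), but Vennor is never earned.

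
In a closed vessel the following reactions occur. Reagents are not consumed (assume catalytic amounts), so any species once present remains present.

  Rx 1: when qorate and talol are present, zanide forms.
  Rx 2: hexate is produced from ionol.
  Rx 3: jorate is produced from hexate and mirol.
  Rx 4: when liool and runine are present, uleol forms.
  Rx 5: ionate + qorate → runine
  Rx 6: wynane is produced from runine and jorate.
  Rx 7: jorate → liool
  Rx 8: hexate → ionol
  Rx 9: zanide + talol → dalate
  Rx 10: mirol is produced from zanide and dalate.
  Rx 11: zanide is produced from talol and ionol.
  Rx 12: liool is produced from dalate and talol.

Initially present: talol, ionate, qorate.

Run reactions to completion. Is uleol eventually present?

qorate and talol present → zanide forms (Rx 1).
ionate and qorate present → runine forms (Rx 5).
zanide and talol present → dalate forms (Rx 9).
dalate and talol present → liool forms (Rx 12).
liool and runine present → uleol forms (Rx 4).

Yes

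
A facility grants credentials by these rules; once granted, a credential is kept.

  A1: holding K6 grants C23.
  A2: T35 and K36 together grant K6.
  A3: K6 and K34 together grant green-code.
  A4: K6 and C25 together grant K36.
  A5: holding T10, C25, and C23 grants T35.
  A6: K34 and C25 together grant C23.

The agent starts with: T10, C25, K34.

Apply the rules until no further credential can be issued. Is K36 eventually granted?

K36 would need K6 and C25 (A4), but K6 is never granted.

No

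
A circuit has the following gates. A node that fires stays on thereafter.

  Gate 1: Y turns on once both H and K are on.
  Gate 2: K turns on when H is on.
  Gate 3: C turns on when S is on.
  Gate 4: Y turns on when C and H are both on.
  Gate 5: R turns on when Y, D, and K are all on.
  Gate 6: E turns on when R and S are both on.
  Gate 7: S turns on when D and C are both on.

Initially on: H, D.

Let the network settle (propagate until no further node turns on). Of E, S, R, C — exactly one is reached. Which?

R

Gate 2: H on → K on.
H and K are on, so Y turns on (Gate 1).
Gate 5: Y, D, and K on → R on.
S would need D and C (Gate 7), but C never turns on. C would need S (Gate 3), but S never turns on. E would need R and S (Gate 6), but S never turns on.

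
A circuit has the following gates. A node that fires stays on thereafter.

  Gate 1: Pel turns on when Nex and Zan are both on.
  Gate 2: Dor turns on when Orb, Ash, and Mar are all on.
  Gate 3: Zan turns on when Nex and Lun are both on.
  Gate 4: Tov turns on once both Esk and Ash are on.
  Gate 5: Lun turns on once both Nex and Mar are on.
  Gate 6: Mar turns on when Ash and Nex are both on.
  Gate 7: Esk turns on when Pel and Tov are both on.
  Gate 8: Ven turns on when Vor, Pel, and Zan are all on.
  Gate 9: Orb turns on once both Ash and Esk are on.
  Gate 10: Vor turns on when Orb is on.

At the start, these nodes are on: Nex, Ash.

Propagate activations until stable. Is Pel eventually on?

Yes

Gate 6: Ash and Nex on → Mar on.
Gate 5: Nex and Mar on → Lun on.
Gate 3: Nex and Lun on → Zan on.
Nex and Zan are on, so Pel turns on (Gate 1).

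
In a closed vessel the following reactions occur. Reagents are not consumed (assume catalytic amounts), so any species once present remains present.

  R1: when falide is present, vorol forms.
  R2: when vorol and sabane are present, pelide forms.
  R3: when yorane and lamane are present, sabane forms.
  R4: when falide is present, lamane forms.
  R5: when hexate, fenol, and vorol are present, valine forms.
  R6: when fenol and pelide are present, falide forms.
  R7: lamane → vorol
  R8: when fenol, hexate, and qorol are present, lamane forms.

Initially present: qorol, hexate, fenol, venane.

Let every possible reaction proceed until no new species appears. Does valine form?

fenol, hexate, and qorol present → lamane forms (R8).
lamane present → vorol forms (R7).
hexate, fenol, and vorol present → valine forms (R5).

Yes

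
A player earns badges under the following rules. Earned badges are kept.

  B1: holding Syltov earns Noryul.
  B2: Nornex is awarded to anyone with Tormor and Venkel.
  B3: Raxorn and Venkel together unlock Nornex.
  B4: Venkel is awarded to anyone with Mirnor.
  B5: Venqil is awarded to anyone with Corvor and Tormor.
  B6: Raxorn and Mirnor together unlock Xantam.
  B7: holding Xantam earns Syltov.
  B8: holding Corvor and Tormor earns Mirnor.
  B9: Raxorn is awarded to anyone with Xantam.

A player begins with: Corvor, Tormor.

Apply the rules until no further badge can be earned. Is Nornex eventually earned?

With Corvor and Tormor, Mirnor is earned (B8).
With Mirnor, Venkel is earned (B4).
With Tormor and Venkel, Nornex is earned (B2).

Yes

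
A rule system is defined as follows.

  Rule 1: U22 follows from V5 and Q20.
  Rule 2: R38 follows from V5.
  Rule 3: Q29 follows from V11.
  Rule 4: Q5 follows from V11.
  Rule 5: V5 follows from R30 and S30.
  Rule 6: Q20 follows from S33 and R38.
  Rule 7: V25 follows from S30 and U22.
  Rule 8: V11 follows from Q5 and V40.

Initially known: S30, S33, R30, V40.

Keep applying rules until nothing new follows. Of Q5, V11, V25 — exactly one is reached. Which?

V25

From R30 and S30, Rule 5 gives V5.
V5 holds, so R38 follows (Rule 2).
From S33 and R38, Rule 6 gives Q20.
V5 and Q20 hold, so U22 follows (Rule 1).
S30 and U22 hold, so V25 follows (Rule 7).
Q5 would need V11 (Rule 4), but V11 is never established. V11 would need Q5 and V40 (Rule 8), but Q5 is never established.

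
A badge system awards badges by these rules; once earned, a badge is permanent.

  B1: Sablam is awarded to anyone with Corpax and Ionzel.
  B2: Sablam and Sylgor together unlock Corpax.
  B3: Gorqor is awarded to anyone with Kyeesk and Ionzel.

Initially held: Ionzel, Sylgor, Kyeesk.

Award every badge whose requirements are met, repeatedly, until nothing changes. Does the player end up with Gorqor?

With Kyeesk and Ionzel, Gorqor is earned (B3).

Yes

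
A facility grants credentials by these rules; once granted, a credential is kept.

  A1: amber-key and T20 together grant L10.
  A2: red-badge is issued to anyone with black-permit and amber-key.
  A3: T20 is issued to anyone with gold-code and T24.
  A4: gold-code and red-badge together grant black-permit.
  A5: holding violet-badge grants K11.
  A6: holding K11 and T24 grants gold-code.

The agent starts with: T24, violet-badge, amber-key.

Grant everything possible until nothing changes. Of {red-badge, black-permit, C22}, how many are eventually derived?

red-badge would need black-permit and amber-key (A2), but black-permit is never granted.
black-permit would need gold-code and red-badge (A4), but red-badge is never granted.
No rule produces C22, and it is not given.
None of the 3 are reached.

0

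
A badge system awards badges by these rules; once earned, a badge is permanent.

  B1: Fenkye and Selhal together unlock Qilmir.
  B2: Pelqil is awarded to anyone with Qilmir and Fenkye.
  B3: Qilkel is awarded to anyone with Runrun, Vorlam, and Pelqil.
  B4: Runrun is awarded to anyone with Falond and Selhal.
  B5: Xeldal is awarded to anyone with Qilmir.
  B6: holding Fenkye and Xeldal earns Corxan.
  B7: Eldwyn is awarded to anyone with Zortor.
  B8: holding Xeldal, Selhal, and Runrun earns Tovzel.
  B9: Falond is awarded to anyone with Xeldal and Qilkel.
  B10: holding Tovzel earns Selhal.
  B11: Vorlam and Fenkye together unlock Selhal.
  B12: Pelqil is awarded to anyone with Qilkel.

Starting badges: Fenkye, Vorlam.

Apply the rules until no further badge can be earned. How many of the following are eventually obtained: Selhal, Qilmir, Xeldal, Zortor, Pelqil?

4

With Vorlam and Fenkye, Selhal is earned (B11).
With Fenkye and Selhal, Qilmir is earned (B1).
With Qilmir and Fenkye, Pelqil is earned (B2).
With Qilmir, Xeldal is earned (B5).
Selhal: reached.
Qilmir: reached.
Xeldal: reached.
No rule produces Zortor, and it is not given.
Pelqil: reached.
Reached: Selhal, Qilmir, Xeldal, and Pelqil — 4 of the 5.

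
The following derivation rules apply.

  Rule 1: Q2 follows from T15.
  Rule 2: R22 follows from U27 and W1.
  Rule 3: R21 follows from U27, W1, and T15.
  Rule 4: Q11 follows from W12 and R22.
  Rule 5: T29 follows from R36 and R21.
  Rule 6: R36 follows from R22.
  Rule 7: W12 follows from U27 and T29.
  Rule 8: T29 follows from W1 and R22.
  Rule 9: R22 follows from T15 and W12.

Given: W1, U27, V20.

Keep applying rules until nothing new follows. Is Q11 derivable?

Yes

U27 and W1 hold, so R22 follows (Rule 2).
From W1 and R22, Rule 8 gives T29.
From U27 and T29, Rule 7 gives W12.
W12 and R22 hold, so Q11 follows (Rule 4).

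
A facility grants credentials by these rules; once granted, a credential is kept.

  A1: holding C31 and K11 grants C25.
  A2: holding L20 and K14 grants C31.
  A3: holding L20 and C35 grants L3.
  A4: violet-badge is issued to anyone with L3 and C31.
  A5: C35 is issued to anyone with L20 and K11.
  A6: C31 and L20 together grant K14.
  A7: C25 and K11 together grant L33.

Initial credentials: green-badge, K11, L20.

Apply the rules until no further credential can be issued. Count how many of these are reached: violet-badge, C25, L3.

1

Holding L20 and K11 grants C35 (A5).
Holding L20 and C35 grants L3 (A3).
violet-badge would need L3 and C31 (A4), but C31 is never granted.
C25 would need C31 and K11 (A1), but C31 is never granted.
L3: reached.
Reached: L3 — 1 of the 3.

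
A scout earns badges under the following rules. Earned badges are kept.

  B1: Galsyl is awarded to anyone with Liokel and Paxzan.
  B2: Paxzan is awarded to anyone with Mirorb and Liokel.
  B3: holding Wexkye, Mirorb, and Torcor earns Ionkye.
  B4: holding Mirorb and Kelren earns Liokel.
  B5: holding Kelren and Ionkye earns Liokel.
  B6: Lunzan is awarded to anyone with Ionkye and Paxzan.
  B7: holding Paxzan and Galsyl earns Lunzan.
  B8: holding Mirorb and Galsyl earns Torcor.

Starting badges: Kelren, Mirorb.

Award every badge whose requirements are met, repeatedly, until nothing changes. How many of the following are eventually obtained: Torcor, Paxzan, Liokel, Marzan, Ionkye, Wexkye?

With Mirorb and Kelren, Liokel is earned (B4).
With Mirorb and Liokel, Paxzan is earned (B2).
With Liokel and Paxzan, Galsyl is earned (B1).
With Mirorb and Galsyl, Torcor is earned (B8).
Torcor: reached.
Paxzan: reached.
Liokel: reached.
No rule produces Marzan, and it is not given.
Ionkye would need Wexkye, Mirorb, and Torcor (B3), but Wexkye is never earned.
No rule produces Wexkye, and it is not given.
Reached: Torcor, Paxzan, and Liokel — 3 of the 6.

3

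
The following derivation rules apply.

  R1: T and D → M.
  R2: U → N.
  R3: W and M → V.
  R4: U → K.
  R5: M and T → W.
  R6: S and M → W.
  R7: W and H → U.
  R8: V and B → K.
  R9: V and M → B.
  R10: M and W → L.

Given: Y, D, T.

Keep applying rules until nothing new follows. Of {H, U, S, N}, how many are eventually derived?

No rule produces H, and it is not given.
U would need W and H (R7), but H is never established.
No rule produces S, and it is not given.
N would need U (R2), but U is never established.
None of the 4 are reached.

0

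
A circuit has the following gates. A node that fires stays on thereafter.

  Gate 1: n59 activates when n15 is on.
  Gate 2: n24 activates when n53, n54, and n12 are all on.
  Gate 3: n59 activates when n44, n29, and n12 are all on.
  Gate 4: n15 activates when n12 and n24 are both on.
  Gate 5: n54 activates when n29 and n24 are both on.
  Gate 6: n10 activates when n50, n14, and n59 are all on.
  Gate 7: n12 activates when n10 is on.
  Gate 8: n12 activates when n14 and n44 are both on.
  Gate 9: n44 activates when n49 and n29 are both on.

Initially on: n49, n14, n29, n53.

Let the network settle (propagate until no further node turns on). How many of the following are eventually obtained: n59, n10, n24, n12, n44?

n49 and n29 are on, so n44 activates (Gate 9).
n14 and n44 are on, so n12 activates (Gate 8).
n44, n29, and n12 are on, so n59 activates (Gate 3).
n59: reached.
n10 would need n50, n14, and n59 (Gate 6), but n50 never turns on.
n24 would need n53, n54, and n12 (Gate 2), but n54 never turns on.
n12: reached.
n44: reached.
Reached: n59, n12, and n44 — 3 of the 5.

3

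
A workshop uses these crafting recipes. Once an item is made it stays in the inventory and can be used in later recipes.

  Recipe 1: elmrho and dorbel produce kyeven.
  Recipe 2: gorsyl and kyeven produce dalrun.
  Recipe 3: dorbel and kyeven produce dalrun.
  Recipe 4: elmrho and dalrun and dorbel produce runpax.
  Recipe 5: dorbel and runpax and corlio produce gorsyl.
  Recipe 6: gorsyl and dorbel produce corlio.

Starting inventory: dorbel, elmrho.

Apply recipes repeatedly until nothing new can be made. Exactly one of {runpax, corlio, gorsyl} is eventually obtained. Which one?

runpax

elmrho and dorbel → kyeven (Recipe 1).
Using Recipe 3, dorbel and kyeven make dalrun.
elmrho and dalrun and dorbel → runpax (Recipe 4).
gorsyl would need dorbel, runpax, and corlio (Recipe 5), but corlio is never obtained. corlio would need gorsyl and dorbel (Recipe 6), but gorsyl is never obtained.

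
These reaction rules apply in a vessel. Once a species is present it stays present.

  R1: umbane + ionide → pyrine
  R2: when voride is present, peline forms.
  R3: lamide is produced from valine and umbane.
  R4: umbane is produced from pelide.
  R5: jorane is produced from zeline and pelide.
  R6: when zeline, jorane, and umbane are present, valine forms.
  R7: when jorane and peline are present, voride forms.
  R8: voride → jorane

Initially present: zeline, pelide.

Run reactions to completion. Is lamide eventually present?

Yes

pelide present → umbane forms (R4).
zeline and pelide present → jorane forms (R5).
zeline, jorane, and umbane present → valine forms (R6).
valine and umbane present → lamide forms (R3).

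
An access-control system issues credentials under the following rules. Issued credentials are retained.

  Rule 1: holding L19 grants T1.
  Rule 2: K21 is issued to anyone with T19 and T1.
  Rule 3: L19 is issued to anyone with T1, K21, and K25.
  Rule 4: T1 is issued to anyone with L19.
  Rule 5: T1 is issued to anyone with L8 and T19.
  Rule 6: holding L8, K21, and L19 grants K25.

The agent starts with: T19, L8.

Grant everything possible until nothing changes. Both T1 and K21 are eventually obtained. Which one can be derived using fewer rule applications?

T1

T1: Holding L8 and T19 grants T1 (Rule 5). [1 rule application]
K21: Holding L8 and T19 grants T1 (Rule 5). Holding T19 and T1 grants K21 (Rule 2). [2 rule applications]
T1 needs fewer.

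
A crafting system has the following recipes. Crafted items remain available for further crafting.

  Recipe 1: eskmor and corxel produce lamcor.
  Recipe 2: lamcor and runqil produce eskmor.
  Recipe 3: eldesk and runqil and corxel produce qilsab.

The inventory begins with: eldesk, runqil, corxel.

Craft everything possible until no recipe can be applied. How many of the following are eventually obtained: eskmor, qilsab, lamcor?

eldesk and runqil and corxel → qilsab (Recipe 3).
eskmor would need lamcor and runqil (Recipe 2), but lamcor is never obtained.
qilsab: reached.
lamcor would need eskmor and corxel (Recipe 1), but eskmor is never obtained.
Reached: qilsab — 1 of the 3.

1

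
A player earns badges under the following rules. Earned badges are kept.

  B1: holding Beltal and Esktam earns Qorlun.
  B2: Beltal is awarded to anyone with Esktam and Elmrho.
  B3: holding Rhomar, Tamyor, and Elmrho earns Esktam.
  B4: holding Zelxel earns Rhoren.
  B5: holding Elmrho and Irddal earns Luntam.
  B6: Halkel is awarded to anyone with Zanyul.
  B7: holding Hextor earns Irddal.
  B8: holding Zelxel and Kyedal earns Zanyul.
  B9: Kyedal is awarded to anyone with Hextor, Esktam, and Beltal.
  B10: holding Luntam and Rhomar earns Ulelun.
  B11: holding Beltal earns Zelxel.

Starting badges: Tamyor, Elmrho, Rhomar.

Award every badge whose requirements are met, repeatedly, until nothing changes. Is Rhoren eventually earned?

Yes

With Rhomar, Tamyor, and Elmrho, Esktam is earned (B3).
With Esktam and Elmrho, Beltal is earned (B2).
With Beltal, Zelxel is earned (B11).
With Zelxel, Rhoren is earned (B4).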